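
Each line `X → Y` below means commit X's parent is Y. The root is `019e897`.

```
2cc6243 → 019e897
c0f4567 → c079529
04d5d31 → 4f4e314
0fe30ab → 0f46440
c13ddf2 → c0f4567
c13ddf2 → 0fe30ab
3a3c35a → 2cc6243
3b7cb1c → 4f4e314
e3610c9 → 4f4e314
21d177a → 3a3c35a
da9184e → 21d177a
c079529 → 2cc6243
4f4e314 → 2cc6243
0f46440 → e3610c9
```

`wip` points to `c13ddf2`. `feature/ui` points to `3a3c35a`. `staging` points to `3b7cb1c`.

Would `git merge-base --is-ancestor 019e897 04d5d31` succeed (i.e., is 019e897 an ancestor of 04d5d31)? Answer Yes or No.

Ancestors of 04d5d31 (commits reachable by following parents): {019e897, 04d5d31, 2cc6243, 4f4e314}.
019e897 is in that set, so it is an ancestor of 04d5d31.

Yes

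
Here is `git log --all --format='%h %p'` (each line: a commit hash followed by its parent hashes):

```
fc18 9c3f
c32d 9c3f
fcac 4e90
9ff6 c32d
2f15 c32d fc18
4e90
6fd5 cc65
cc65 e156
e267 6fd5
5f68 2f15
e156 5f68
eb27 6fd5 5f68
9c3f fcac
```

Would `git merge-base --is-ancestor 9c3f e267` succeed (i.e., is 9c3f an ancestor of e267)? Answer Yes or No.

Ancestors of e267 (commits reachable by following parents): {2f15, 4e90, 5f68, 6fd5, 9c3f, c32d, cc65, e156, e267, fc18, fcac}.
9c3f is in that set, so it is an ancestor of e267.

Yes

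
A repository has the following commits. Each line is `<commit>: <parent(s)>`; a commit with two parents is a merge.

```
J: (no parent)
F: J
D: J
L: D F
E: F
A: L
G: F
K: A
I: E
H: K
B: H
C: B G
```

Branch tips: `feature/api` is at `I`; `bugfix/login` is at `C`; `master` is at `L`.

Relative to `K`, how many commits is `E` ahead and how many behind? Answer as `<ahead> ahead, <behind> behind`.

1 ahead, 4 behind

Reachable from E: {E, F, J}.
Reachable from K: {A, D, F, J, K, L}.
Only in E's history (ahead): {E} — 1.
Only in K's history (behind): {A, D, K, L} — 4.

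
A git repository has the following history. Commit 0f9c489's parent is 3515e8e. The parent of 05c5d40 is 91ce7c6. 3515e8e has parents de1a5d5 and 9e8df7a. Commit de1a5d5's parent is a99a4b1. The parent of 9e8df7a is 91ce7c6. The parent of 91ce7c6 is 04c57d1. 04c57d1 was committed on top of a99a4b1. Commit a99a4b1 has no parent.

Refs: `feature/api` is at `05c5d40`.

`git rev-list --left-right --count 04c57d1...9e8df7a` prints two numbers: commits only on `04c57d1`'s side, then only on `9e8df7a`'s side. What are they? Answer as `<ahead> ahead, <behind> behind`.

0 ahead, 2 behind

Reachable from 04c57d1: {04c57d1, a99a4b1}.
Reachable from 9e8df7a: {04c57d1, 91ce7c6, 9e8df7a, a99a4b1}.
Only in 04c57d1's history (ahead): {} — 0.
Only in 9e8df7a's history (behind): {91ce7c6, 9e8df7a} — 2.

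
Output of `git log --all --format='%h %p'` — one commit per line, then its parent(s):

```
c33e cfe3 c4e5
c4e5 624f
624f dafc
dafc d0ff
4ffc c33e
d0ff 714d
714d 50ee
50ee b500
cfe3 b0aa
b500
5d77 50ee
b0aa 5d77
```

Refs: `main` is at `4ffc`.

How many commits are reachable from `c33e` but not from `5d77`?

8

Reachable from c33e: {50ee, 5d77, 624f, 714d, b0aa, b500, c33e, c4e5, cfe3, d0ff, dafc}.
Reachable from 5d77: {50ee, 5d77, b500}.
In c33e's history but not 5d77's: {624f, 714d, b0aa, c33e, c4e5, cfe3, d0ff, dafc} — 8 commits.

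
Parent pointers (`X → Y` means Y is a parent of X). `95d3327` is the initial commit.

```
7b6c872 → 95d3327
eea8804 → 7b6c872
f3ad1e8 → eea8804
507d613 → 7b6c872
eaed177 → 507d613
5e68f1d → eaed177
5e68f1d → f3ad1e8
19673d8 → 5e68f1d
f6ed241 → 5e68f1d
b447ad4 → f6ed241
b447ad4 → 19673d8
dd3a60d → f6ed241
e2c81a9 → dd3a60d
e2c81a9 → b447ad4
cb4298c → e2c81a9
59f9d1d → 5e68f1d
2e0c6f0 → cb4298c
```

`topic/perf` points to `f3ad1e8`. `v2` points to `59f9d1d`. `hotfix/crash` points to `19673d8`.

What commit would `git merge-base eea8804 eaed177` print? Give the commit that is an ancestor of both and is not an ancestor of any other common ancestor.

Ancestors of eea8804: {7b6c872, 95d3327, eea8804}.
Ancestors of eaed177: {507d613, 7b6c872, 95d3327, eaed177}.
Common ancestors: {7b6c872, 95d3327}.
Among these, 7b6c872 is not an ancestor of any other common ancestor — it is the merge base.

7b6c872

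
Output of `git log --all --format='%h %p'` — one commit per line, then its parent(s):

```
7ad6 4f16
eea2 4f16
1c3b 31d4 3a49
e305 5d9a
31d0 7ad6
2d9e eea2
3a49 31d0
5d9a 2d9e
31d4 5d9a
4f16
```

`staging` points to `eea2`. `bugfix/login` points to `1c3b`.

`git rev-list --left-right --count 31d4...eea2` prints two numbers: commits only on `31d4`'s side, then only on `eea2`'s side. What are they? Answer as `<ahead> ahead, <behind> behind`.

Reachable from 31d4: {2d9e, 31d4, 4f16, 5d9a, eea2}.
Reachable from eea2: {4f16, eea2}.
Only in 31d4's history (ahead): {2d9e, 31d4, 5d9a} — 3.
Only in eea2's history (behind): {} — 0.

3 ahead, 0 behind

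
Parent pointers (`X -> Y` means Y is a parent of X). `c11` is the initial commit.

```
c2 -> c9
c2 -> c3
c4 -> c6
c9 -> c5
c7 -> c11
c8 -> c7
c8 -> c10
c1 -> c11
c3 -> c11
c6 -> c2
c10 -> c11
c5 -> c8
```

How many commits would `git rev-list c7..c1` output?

1

Reachable from c1: {c1, c11}.
Reachable from c7: {c11, c7}.
In c1's history but not c7's: {c1} — 1 commit.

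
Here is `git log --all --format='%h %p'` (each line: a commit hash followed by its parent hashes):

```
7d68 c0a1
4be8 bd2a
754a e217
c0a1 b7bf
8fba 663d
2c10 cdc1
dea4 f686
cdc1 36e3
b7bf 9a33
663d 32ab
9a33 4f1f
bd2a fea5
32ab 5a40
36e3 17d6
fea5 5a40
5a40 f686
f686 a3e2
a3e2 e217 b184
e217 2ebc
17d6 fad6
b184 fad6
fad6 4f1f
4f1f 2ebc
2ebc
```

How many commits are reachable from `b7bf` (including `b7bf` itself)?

4

Walking parent pointers from b7bf: reachable set = {2ebc, 4f1f, 9a33, b7bf}.
That is 4 commits.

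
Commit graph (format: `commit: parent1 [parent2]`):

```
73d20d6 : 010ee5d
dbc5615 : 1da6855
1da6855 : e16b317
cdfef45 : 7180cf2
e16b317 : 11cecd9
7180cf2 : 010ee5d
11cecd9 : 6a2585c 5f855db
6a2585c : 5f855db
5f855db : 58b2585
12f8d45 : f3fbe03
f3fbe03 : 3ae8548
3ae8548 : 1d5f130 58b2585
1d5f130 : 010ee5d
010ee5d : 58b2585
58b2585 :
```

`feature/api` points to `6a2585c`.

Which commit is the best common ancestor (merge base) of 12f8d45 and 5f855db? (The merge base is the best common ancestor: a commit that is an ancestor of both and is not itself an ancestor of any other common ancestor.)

Ancestors of 12f8d45: {010ee5d, 12f8d45, 1d5f130, 3ae8548, 58b2585, f3fbe03}.
Ancestors of 5f855db: {58b2585, 5f855db}.
Common ancestors: {58b2585}.
The only common ancestor is 58b2585, so it is the merge base.

58b2585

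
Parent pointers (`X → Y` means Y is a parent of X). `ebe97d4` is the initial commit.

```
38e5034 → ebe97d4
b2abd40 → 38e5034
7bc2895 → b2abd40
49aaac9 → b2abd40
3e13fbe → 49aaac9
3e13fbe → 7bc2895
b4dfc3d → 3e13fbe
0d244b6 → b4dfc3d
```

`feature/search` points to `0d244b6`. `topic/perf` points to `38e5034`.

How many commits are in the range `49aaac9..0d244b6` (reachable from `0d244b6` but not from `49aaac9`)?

Reachable from 0d244b6: {0d244b6, 38e5034, 3e13fbe, 49aaac9, 7bc2895, b2abd40, b4dfc3d, ebe97d4}.
Reachable from 49aaac9: {38e5034, 49aaac9, b2abd40, ebe97d4}.
In 0d244b6's history but not 49aaac9's: {0d244b6, 3e13fbe, 7bc2895, b4dfc3d} — 4 commits.

4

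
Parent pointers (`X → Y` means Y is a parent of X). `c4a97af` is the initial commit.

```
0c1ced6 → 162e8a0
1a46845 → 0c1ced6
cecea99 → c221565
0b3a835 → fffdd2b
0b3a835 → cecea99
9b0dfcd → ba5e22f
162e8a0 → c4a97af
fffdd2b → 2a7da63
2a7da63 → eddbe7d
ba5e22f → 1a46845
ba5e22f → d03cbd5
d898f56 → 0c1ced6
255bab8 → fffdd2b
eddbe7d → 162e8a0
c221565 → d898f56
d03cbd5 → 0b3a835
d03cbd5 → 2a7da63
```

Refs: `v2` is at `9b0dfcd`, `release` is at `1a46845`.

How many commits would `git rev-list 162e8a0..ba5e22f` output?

11

Reachable from ba5e22f: {0b3a835, 0c1ced6, 162e8a0, 1a46845, 2a7da63, ba5e22f, c221565, c4a97af, cecea99, d03cbd5, d898f56, eddbe7d, fffdd2b}.
Reachable from 162e8a0: {162e8a0, c4a97af}.
In ba5e22f's history but not 162e8a0's: {0b3a835, 0c1ced6, 1a46845, 2a7da63, ba5e22f, c221565, cecea99, d03cbd5, d898f56, eddbe7d, fffdd2b} — 11 commits.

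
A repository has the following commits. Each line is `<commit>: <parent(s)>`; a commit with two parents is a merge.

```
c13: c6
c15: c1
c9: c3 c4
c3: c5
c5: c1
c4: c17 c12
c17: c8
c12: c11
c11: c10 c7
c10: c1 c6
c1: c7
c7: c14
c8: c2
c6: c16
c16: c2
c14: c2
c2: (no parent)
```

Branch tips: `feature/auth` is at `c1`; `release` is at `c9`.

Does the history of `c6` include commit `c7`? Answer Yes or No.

No

Ancestors of c6: {c16, c2, c6}.
c7 is not in that set, so it is not an ancestor of c6.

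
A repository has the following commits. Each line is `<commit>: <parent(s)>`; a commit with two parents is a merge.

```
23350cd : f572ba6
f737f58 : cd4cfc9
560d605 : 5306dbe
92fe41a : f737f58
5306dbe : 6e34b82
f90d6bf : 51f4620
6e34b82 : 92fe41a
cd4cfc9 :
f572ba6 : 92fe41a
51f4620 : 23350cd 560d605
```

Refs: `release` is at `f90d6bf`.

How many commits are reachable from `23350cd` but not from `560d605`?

2

Reachable from 23350cd: {23350cd, 92fe41a, cd4cfc9, f572ba6, f737f58}.
Reachable from 560d605: {5306dbe, 560d605, 6e34b82, 92fe41a, cd4cfc9, f737f58}.
In 23350cd's history but not 560d605's: {23350cd, f572ba6} — 2 commits.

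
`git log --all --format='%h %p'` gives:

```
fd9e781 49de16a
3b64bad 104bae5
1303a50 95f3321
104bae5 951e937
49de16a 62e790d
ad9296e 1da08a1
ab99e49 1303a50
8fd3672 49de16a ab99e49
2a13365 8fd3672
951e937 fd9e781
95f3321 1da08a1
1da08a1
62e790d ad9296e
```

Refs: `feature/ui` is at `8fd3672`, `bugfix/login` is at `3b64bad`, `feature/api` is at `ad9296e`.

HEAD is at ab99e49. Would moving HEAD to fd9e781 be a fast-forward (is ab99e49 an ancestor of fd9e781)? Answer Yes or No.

A fast-forward from ab99e49 to fd9e781 is possible iff ab99e49 is an ancestor of fd9e781.
Ancestors of fd9e781: {1da08a1, 49de16a, 62e790d, ad9296e, fd9e781}.
ab99e49 is not among them, so fast-forward is not possible.

No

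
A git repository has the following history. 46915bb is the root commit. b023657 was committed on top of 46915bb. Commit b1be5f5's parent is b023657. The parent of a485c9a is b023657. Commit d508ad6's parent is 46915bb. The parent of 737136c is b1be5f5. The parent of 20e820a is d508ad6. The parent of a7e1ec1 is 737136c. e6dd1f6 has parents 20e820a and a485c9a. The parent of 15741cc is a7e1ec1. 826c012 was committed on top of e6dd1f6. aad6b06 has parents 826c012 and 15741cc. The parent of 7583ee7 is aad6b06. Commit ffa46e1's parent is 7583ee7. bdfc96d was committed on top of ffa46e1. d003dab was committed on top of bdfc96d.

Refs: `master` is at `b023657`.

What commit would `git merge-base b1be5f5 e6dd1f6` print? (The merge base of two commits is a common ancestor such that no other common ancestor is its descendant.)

Ancestors of b1be5f5: {46915bb, b023657, b1be5f5}.
Ancestors of e6dd1f6: {20e820a, 46915bb, a485c9a, b023657, d508ad6, e6dd1f6}.
Common ancestors: {46915bb, b023657}.
Among these, b023657 is not an ancestor of any other common ancestor — it is the merge base.

b023657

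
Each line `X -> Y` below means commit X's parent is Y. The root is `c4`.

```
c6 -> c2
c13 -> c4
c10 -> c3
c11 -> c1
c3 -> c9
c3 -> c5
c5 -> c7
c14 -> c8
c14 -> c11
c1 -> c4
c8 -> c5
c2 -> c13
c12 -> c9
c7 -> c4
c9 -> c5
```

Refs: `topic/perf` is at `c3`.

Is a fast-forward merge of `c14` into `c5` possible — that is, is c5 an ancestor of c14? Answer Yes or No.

Yes

A fast-forward from c5 to c14 is possible iff c5 is an ancestor of c14.
Ancestors of c14: {c1, c11, c14, c4, c5, c7, c8}.
c5 is among them, so fast-forward is possible.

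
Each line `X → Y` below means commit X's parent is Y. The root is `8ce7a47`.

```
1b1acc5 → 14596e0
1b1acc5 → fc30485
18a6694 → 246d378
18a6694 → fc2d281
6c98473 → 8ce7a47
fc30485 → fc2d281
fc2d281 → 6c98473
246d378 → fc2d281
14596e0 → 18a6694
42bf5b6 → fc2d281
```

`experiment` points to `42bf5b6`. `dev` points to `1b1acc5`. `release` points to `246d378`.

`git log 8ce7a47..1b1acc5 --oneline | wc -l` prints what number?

7

Reachable from 1b1acc5: {14596e0, 18a6694, 1b1acc5, 246d378, 6c98473, 8ce7a47, fc2d281, fc30485}.
Reachable from 8ce7a47: {8ce7a47}.
In 1b1acc5's history but not 8ce7a47's: {14596e0, 18a6694, 1b1acc5, 246d378, 6c98473, fc2d281, fc30485} — 7 commits.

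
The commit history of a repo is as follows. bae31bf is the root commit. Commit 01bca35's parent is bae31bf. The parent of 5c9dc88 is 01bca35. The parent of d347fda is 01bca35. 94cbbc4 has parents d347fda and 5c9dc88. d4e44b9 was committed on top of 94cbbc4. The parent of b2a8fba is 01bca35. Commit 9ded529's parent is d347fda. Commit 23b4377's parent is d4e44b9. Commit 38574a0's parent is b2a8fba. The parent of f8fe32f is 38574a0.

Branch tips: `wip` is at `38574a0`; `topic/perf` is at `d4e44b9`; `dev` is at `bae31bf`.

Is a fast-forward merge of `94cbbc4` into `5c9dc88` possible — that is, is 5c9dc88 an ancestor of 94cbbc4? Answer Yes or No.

Yes

A fast-forward from 5c9dc88 to 94cbbc4 is possible iff 5c9dc88 is an ancestor of 94cbbc4.
Ancestors of 94cbbc4: {01bca35, 5c9dc88, 94cbbc4, bae31bf, d347fda}.
5c9dc88 is among them, so fast-forward is possible.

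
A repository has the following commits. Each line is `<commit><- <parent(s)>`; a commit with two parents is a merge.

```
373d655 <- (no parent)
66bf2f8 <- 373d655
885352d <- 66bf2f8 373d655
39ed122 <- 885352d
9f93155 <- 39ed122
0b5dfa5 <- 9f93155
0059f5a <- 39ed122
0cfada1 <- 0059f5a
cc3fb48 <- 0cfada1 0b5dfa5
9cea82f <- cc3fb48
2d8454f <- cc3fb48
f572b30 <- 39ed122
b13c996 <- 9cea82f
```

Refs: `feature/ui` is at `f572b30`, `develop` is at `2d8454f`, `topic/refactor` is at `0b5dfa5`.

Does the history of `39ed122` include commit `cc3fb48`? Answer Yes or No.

No

Ancestors of 39ed122: {373d655, 39ed122, 66bf2f8, 885352d}.
cc3fb48 is not in that set, so it is not an ancestor of 39ed122.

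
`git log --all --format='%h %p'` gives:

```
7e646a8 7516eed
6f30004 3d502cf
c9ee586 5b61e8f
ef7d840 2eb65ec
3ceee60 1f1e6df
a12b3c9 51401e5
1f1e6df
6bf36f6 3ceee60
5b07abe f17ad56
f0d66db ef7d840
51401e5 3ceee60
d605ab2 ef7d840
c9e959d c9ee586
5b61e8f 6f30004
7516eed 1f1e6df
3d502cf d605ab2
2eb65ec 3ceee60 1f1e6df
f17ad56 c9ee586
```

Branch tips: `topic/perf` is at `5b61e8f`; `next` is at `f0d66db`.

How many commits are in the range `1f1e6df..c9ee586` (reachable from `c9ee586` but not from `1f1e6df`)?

Reachable from c9ee586: {1f1e6df, 2eb65ec, 3ceee60, 3d502cf, 5b61e8f, 6f30004, c9ee586, d605ab2, ef7d840}.
Reachable from 1f1e6df: {1f1e6df}.
In c9ee586's history but not 1f1e6df's: {2eb65ec, 3ceee60, 3d502cf, 5b61e8f, 6f30004, c9ee586, d605ab2, ef7d840} — 8 commits.

8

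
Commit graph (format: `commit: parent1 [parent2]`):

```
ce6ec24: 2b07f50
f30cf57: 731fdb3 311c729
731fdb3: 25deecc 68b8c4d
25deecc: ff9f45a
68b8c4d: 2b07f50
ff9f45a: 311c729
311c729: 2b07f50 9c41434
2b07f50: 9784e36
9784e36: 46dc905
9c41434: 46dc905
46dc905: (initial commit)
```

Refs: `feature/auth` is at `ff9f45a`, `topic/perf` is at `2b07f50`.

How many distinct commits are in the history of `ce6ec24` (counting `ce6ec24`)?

Walking parent pointers from ce6ec24: reachable set = {2b07f50, 46dc905, 9784e36, ce6ec24}.
That is 4 commits.

4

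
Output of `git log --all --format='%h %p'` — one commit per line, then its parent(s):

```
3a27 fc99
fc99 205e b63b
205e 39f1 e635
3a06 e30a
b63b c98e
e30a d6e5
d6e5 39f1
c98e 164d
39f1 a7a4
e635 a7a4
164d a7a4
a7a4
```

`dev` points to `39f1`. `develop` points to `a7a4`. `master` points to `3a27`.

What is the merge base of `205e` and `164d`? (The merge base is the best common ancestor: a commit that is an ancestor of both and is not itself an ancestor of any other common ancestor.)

Ancestors of 205e: {205e, 39f1, a7a4, e635}.
Ancestors of 164d: {164d, a7a4}.
Common ancestors: {a7a4}.
The only common ancestor is a7a4, so it is the merge base.

a7a4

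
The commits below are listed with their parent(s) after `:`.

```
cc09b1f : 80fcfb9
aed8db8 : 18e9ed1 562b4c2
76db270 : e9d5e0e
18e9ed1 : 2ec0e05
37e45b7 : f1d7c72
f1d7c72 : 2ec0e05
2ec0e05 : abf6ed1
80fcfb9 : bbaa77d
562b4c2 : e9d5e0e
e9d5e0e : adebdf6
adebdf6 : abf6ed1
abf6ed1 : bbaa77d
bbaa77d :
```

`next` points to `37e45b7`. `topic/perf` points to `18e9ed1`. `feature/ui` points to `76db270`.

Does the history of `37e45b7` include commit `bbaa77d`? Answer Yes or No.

Yes

Ancestors of 37e45b7 (commits reachable by following parents): {2ec0e05, 37e45b7, abf6ed1, bbaa77d, f1d7c72}.
bbaa77d is in that set, so it is an ancestor of 37e45b7.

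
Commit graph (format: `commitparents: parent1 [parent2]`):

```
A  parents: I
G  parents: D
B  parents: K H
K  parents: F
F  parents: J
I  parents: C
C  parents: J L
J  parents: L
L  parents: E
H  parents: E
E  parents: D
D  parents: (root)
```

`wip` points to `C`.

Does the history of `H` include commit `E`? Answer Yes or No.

Ancestors of H (commits reachable by following parents): {D, E, H}.
E is in that set, so it is an ancestor of H.

Yes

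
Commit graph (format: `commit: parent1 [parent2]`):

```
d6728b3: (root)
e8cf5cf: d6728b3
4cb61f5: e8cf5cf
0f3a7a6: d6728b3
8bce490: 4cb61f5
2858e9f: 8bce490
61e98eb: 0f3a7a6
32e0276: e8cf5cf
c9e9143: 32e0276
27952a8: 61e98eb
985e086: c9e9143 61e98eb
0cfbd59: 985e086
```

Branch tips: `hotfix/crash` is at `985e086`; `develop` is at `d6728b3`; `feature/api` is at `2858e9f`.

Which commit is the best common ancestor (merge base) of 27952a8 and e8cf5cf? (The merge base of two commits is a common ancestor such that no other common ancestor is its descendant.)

Ancestors of 27952a8: {0f3a7a6, 27952a8, 61e98eb, d6728b3}.
Ancestors of e8cf5cf: {d6728b3, e8cf5cf}.
Common ancestors: {d6728b3}.
The only common ancestor is d6728b3, so it is the merge base.

d6728b3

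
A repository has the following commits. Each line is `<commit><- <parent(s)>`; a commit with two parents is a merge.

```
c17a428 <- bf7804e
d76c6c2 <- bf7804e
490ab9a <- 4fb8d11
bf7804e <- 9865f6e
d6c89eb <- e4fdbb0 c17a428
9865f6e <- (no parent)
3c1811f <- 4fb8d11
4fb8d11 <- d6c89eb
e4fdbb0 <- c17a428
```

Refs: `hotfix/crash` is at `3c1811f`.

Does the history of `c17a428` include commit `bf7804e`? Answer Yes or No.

Yes

Ancestors of c17a428 (commits reachable by following parents): {9865f6e, bf7804e, c17a428}.
bf7804e is in that set, so it is an ancestor of c17a428.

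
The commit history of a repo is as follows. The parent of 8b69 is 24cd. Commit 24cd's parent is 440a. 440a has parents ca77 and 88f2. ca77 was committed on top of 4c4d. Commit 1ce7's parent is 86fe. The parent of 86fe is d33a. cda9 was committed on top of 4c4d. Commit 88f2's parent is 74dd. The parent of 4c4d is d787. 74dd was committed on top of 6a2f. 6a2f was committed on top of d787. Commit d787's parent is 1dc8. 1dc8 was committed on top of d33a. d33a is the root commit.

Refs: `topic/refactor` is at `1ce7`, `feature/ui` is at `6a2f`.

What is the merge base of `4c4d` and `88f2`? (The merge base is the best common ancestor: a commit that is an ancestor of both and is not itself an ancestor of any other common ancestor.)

d787

Ancestors of 4c4d: {1dc8, 4c4d, d33a, d787}.
Ancestors of 88f2: {1dc8, 6a2f, 74dd, 88f2, d33a, d787}.
Common ancestors: {1dc8, d33a, d787}.
Among these, d787 is not an ancestor of any other common ancestor — it is the merge base.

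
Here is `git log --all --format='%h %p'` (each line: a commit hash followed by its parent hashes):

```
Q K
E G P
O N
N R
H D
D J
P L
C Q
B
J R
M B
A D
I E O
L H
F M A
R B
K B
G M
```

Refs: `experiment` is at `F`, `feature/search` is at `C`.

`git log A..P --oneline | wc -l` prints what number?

3

Reachable from P: {B, D, H, J, L, P, R}.
Reachable from A: {A, B, D, J, R}.
In P's history but not A's: {H, L, P} — 3 commits.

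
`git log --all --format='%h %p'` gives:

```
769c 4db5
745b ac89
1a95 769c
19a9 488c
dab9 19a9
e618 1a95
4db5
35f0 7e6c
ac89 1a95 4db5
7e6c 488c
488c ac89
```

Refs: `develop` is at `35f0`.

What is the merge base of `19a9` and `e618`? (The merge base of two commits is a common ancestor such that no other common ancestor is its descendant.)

Ancestors of 19a9: {19a9, 1a95, 488c, 4db5, 769c, ac89}.
Ancestors of e618: {1a95, 4db5, 769c, e618}.
Common ancestors: {1a95, 4db5, 769c}.
Among these, 1a95 is not an ancestor of any other common ancestor — it is the merge base.

1a95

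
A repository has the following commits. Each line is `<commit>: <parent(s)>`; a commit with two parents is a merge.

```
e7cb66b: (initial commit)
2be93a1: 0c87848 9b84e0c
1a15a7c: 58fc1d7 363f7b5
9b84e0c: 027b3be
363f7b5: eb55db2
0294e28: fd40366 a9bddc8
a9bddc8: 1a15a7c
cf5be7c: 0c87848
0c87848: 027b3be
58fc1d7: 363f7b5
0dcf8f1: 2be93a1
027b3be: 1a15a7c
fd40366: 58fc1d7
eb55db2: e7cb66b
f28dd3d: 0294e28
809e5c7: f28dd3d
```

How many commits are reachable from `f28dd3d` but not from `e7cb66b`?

Reachable from f28dd3d: {0294e28, 1a15a7c, 363f7b5, 58fc1d7, a9bddc8, e7cb66b, eb55db2, f28dd3d, fd40366}.
Reachable from e7cb66b: {e7cb66b}.
In f28dd3d's history but not e7cb66b's: {0294e28, 1a15a7c, 363f7b5, 58fc1d7, a9bddc8, eb55db2, f28dd3d, fd40366} — 8 commits.

8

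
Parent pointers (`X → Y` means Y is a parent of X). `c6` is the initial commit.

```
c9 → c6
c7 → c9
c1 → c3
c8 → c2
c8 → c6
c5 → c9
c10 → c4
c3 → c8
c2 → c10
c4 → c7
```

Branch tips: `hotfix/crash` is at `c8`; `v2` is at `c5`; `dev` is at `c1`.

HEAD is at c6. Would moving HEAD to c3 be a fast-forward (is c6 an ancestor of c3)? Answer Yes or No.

Yes

A fast-forward from c6 to c3 is possible iff c6 is an ancestor of c3.
Ancestors of c3: {c10, c2, c3, c4, c6, c7, c8, c9}.
c6 is among them, so fast-forward is possible.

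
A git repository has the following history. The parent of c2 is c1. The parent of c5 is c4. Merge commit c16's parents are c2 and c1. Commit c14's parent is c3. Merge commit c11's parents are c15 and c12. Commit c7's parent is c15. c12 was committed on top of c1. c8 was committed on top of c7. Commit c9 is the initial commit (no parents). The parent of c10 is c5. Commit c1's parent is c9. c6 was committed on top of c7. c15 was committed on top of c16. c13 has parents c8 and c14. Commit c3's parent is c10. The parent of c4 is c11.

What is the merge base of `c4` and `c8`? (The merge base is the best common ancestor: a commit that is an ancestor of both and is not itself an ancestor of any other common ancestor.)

c15

Ancestors of c4: {c1, c11, c12, c15, c16, c2, c4, c9}.
Ancestors of c8: {c1, c15, c16, c2, c7, c8, c9}.
Common ancestors: {c1, c15, c16, c2, c9}.
Among these, c15 is not an ancestor of any other common ancestor — it is the merge base.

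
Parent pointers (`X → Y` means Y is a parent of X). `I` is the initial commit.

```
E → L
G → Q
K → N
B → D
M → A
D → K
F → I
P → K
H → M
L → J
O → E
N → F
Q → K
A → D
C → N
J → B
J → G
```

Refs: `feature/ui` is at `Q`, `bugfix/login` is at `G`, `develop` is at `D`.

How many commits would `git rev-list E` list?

Walking parent pointers from E: reachable set = {B, D, E, F, G, I, J, K, L, N, Q}.
That is 11 commits.

11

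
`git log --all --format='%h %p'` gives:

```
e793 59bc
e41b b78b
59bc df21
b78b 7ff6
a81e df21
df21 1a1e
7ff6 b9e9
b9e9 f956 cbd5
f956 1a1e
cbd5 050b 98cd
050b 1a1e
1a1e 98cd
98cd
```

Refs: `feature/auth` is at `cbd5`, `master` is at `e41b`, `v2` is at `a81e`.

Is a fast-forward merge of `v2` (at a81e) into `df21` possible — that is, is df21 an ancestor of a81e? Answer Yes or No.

Yes

A fast-forward from df21 to a81e is possible iff df21 is an ancestor of a81e.
Ancestors of a81e: {1a1e, 98cd, a81e, df21}.
df21 is among them, so fast-forward is possible.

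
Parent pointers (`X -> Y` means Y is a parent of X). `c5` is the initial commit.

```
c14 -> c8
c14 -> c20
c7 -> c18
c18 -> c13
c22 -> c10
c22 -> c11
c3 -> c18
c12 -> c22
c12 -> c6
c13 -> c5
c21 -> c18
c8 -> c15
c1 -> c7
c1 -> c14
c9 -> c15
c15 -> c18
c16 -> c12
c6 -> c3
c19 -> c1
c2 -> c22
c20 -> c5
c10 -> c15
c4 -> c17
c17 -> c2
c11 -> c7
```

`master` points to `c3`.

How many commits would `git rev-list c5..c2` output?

Reachable from c2: {c10, c11, c13, c15, c18, c2, c22, c5, c7}.
Reachable from c5: {c5}.
In c2's history but not c5's: {c10, c11, c13, c15, c18, c2, c22, c7} — 8 commits.

8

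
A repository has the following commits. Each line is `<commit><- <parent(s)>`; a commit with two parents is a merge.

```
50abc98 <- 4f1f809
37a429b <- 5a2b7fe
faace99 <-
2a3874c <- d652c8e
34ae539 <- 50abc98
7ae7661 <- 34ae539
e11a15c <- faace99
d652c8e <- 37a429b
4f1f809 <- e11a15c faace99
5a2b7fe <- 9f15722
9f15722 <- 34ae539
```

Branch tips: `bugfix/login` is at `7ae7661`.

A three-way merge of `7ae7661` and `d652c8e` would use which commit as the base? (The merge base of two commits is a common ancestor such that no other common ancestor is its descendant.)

Ancestors of 7ae7661: {34ae539, 4f1f809, 50abc98, 7ae7661, e11a15c, faace99}.
Ancestors of d652c8e: {34ae539, 37a429b, 4f1f809, 50abc98, 5a2b7fe, 9f15722, d652c8e, e11a15c, faace99}.
Common ancestors: {34ae539, 4f1f809, 50abc98, e11a15c, faace99}.
Among these, 34ae539 is not an ancestor of any other common ancestor — it is the merge base.

34ae539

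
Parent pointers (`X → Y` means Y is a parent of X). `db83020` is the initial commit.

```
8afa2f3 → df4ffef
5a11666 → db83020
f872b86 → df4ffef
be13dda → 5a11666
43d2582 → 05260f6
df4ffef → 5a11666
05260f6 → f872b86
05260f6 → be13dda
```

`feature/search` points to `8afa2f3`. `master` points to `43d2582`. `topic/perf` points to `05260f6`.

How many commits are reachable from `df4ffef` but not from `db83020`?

Reachable from df4ffef: {5a11666, db83020, df4ffef}.
Reachable from db83020: {db83020}.
In df4ffef's history but not db83020's: {5a11666, df4ffef} — 2 commits.

2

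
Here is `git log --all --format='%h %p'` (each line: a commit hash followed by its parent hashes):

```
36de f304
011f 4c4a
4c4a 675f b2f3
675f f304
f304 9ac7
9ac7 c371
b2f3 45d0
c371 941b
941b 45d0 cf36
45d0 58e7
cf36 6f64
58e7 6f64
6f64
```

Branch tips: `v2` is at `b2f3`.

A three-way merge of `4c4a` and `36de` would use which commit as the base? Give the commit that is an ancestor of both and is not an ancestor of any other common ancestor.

Ancestors of 4c4a: {45d0, 4c4a, 58e7, 675f, 6f64, 941b, 9ac7, b2f3, c371, cf36, f304}.
Ancestors of 36de: {36de, 45d0, 58e7, 6f64, 941b, 9ac7, c371, cf36, f304}.
Common ancestors: {45d0, 58e7, 6f64, 941b, 9ac7, c371, cf36, f304}.
Among these, f304 is not an ancestor of any other common ancestor — it is the merge base.

f304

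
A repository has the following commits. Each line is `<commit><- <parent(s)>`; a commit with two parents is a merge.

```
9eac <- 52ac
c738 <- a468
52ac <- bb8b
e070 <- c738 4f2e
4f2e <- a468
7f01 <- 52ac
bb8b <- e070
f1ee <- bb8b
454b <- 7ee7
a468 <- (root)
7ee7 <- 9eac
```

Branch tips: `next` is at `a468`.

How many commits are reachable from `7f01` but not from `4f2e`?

Reachable from 7f01: {4f2e, 52ac, 7f01, a468, bb8b, c738, e070}.
Reachable from 4f2e: {4f2e, a468}.
In 7f01's history but not 4f2e's: {52ac, 7f01, bb8b, c738, e070} — 5 commits.

5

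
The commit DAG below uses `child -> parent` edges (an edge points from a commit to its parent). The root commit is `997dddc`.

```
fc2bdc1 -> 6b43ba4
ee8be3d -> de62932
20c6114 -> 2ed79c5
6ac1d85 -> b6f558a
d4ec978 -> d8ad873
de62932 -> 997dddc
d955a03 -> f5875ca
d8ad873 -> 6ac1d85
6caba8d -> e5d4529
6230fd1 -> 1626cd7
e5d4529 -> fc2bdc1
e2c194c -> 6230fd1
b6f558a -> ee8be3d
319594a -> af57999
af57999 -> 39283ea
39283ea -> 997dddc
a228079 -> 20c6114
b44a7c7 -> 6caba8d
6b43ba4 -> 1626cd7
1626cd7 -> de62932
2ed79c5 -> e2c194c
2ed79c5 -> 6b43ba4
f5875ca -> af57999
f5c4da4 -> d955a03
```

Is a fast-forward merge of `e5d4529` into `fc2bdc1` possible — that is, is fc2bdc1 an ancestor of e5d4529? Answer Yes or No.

A fast-forward from fc2bdc1 to e5d4529 is possible iff fc2bdc1 is an ancestor of e5d4529.
Ancestors of e5d4529: {1626cd7, 6b43ba4, 997dddc, de62932, e5d4529, fc2bdc1}.
fc2bdc1 is among them, so fast-forward is possible.

Yes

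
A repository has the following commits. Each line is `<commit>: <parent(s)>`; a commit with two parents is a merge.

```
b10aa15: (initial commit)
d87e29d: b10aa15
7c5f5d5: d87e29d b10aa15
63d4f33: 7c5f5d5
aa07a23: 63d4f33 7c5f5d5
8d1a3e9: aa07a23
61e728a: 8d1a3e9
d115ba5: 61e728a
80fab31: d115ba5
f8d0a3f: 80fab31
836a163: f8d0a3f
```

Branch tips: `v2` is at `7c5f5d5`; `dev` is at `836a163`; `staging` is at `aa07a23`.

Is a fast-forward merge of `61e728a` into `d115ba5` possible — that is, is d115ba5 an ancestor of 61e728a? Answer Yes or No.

No

A fast-forward from d115ba5 to 61e728a is possible iff d115ba5 is an ancestor of 61e728a.
Ancestors of 61e728a: {61e728a, 63d4f33, 7c5f5d5, 8d1a3e9, aa07a23, b10aa15, d87e29d}.
d115ba5 is not among them, so fast-forward is not possible.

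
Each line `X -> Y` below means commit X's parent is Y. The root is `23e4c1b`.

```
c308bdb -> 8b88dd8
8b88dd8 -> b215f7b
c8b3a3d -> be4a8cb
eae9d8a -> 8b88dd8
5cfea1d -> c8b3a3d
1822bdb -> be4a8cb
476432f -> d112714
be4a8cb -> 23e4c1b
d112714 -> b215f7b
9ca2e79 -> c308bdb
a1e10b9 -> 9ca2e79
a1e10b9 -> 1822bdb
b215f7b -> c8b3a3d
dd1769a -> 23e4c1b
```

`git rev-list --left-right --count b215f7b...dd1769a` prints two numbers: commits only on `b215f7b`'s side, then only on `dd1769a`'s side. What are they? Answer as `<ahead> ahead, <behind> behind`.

3 ahead, 1 behind

Reachable from b215f7b: {23e4c1b, b215f7b, be4a8cb, c8b3a3d}.
Reachable from dd1769a: {23e4c1b, dd1769a}.
Only in b215f7b's history (ahead): {b215f7b, be4a8cb, c8b3a3d} — 3.
Only in dd1769a's history (behind): {dd1769a} — 1.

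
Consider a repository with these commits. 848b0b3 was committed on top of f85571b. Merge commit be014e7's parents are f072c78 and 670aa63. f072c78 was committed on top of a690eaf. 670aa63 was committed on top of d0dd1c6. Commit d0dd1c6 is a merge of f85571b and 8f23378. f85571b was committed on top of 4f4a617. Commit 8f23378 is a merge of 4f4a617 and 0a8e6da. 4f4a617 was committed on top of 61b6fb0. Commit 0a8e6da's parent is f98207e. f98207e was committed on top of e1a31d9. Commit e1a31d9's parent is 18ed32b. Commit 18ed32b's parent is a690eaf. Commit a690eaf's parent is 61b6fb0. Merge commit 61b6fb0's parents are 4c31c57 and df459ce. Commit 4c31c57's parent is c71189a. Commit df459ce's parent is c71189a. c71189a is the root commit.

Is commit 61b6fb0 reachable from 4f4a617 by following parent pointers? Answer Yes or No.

Ancestors of 4f4a617 (commits reachable by following parents): {4c31c57, 4f4a617, 61b6fb0, c71189a, df459ce}.
61b6fb0 is in that set, so it is an ancestor of 4f4a617.

Yes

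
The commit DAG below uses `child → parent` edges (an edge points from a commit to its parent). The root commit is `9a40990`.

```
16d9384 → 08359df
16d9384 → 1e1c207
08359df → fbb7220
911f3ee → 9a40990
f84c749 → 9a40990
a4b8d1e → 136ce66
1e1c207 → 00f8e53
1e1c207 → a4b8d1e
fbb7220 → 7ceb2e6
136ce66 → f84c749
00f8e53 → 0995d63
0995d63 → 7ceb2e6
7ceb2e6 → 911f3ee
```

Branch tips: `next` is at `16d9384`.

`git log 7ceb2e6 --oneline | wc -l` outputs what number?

3

Walking parent pointers from 7ceb2e6: reachable set = {7ceb2e6, 911f3ee, 9a40990}.
That is 3 commits.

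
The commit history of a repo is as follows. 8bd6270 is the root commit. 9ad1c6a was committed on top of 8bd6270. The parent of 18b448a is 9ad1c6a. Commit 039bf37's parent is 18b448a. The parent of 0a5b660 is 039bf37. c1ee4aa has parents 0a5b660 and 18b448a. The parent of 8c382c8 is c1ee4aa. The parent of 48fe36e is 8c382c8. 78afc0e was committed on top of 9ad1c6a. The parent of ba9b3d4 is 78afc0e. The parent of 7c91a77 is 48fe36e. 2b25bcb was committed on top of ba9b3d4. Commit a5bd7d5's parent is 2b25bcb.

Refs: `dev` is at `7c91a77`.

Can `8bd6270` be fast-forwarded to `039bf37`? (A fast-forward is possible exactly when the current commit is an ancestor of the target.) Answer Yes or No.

Yes

A fast-forward from 8bd6270 to 039bf37 is possible iff 8bd6270 is an ancestor of 039bf37.
Ancestors of 039bf37: {039bf37, 18b448a, 8bd6270, 9ad1c6a}.
8bd6270 is among them, so fast-forward is possible.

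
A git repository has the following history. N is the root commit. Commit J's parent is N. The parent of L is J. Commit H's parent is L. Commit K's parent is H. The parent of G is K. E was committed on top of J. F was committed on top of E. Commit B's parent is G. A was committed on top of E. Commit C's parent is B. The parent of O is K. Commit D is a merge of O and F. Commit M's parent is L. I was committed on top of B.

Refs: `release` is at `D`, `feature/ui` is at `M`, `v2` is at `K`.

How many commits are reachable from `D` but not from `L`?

6

Reachable from D: {D, E, F, H, J, K, L, N, O}.
Reachable from L: {J, L, N}.
In D's history but not L's: {D, E, F, H, K, O} — 6 commits.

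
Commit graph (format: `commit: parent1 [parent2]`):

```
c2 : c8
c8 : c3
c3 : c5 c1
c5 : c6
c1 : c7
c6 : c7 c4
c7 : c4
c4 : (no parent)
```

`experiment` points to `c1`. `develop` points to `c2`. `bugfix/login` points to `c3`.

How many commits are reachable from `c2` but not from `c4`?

Reachable from c2: {c1, c2, c3, c4, c5, c6, c7, c8}.
Reachable from c4: {c4}.
In c2's history but not c4's: {c1, c2, c3, c5, c6, c7, c8} — 7 commits.

7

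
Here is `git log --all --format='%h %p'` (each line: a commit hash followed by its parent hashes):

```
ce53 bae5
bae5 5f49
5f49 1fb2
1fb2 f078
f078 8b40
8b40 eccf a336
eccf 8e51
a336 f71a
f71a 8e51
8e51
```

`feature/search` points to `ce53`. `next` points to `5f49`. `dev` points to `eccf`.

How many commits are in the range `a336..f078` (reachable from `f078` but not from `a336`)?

3

Reachable from f078: {8b40, 8e51, a336, eccf, f078, f71a}.
Reachable from a336: {8e51, a336, f71a}.
In f078's history but not a336's: {8b40, eccf, f078} — 3 commits.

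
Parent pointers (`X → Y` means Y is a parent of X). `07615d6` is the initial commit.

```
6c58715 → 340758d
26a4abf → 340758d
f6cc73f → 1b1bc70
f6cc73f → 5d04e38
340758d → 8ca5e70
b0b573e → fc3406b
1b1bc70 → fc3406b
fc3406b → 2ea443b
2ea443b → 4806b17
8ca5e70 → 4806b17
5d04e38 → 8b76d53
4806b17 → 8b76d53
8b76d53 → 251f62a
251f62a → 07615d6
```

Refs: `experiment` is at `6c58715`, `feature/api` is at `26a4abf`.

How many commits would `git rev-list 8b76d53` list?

3

Walking parent pointers from 8b76d53: reachable set = {07615d6, 251f62a, 8b76d53}.
That is 3 commits.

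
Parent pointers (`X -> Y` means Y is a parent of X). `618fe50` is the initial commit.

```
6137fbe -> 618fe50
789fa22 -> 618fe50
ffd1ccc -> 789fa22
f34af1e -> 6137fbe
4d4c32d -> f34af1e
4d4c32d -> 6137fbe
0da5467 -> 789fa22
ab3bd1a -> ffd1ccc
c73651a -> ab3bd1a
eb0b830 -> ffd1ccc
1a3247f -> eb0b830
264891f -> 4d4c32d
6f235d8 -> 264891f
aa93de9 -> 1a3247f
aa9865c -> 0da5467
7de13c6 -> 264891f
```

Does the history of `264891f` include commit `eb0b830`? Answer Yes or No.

Ancestors of 264891f: {264891f, 4d4c32d, 6137fbe, 618fe50, f34af1e}.
eb0b830 is not in that set, so it is not an ancestor of 264891f.

No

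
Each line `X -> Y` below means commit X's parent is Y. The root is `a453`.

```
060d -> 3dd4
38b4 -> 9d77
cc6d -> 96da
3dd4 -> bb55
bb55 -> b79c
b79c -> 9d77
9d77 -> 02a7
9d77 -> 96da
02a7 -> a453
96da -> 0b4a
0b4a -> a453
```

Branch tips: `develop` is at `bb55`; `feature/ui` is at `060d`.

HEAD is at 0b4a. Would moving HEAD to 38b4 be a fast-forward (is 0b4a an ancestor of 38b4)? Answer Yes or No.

Yes

A fast-forward from 0b4a to 38b4 is possible iff 0b4a is an ancestor of 38b4.
Ancestors of 38b4: {02a7, 0b4a, 38b4, 96da, 9d77, a453}.
0b4a is among them, so fast-forward is possible.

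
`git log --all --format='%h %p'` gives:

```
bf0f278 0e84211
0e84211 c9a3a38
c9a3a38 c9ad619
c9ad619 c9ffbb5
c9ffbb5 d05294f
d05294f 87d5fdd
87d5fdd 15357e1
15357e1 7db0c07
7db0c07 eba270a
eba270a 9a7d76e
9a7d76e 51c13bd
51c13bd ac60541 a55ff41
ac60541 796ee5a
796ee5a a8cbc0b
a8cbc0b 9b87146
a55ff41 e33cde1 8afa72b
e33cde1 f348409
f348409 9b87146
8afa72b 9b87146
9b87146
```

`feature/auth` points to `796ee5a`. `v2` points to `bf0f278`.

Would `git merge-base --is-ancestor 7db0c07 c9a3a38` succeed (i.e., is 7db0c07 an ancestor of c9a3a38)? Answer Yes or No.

Ancestors of c9a3a38 (commits reachable by following parents): {15357e1, 51c13bd, 796ee5a, 7db0c07, 87d5fdd, 8afa72b, 9a7d76e, 9b87146, a55ff41, a8cbc0b, ac60541, c9a3a38, c9ad619, c9ffbb5, d05294f, e33cde1, eba270a, f348409}.
7db0c07 is in that set, so it is an ancestor of c9a3a38.

Yes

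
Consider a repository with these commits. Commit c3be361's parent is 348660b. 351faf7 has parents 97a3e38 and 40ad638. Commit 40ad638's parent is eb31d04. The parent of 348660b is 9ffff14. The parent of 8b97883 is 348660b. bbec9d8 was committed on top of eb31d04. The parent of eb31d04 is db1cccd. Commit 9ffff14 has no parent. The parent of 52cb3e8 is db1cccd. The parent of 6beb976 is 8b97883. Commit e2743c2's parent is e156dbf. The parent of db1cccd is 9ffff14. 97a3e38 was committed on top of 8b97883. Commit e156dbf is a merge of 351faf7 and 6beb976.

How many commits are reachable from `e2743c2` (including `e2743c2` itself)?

Walking parent pointers from e2743c2: reachable set = {348660b, 351faf7, 40ad638, 6beb976, 8b97883, 97a3e38, 9ffff14, db1cccd, e156dbf, e2743c2, eb31d04}.
That is 11 commits.

11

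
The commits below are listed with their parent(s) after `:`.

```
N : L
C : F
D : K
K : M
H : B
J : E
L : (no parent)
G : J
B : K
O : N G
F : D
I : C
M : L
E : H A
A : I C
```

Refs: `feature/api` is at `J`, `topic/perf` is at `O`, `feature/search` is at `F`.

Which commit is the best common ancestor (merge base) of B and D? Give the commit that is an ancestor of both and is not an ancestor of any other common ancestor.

Ancestors of B: {B, K, L, M}.
Ancestors of D: {D, K, L, M}.
Common ancestors: {K, L, M}.
Among these, K is not an ancestor of any other common ancestor — it is the merge base.

K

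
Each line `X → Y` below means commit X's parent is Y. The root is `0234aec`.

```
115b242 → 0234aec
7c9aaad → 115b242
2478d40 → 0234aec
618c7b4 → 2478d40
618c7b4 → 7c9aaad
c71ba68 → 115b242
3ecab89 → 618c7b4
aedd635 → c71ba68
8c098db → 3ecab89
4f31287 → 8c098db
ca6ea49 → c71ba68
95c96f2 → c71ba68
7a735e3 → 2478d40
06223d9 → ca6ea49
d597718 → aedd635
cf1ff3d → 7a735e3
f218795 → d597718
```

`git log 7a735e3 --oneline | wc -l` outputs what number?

Walking parent pointers from 7a735e3: reachable set = {0234aec, 2478d40, 7a735e3}.
That is 3 commits.

3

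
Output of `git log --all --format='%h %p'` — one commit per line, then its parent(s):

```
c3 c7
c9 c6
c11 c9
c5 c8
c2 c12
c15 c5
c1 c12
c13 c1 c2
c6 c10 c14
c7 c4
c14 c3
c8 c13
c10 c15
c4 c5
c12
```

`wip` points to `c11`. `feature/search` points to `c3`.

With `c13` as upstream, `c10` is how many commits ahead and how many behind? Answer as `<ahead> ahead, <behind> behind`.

4 ahead, 0 behind

Reachable from c10: {c1, c10, c12, c13, c15, c2, c5, c8}.
Reachable from c13: {c1, c12, c13, c2}.
Only in c10's history (ahead): {c10, c15, c5, c8} — 4.
Only in c13's history (behind): {} — 0.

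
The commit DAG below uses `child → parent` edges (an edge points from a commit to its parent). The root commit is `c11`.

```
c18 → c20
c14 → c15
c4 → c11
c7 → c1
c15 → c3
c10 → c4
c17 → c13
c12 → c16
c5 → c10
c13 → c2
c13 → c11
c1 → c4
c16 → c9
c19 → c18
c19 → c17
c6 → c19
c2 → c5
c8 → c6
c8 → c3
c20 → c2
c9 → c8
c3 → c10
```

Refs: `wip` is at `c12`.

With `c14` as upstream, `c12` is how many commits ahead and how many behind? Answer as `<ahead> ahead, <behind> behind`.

12 ahead, 2 behind

Reachable from c12: {c10, c11, c12, c13, c16, c17, c18, c19, c2, c20, c3, c4, c5, c6, c8, c9}.
Reachable from c14: {c10, c11, c14, c15, c3, c4}.
Only in c12's history (ahead): {c12, c13, c16, c17, c18, c19, c2, c20, c5, c6, c8, c9} — 12.
Only in c14's history (behind): {c14, c15} — 2.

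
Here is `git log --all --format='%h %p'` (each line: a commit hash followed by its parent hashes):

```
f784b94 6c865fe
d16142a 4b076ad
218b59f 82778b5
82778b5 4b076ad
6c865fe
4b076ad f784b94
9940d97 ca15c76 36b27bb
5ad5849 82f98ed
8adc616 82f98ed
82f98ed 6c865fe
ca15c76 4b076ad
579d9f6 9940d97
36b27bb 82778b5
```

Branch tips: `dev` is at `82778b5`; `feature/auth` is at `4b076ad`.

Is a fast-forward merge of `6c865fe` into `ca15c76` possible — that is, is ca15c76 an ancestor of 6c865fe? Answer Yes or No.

No

A fast-forward from ca15c76 to 6c865fe is possible iff ca15c76 is an ancestor of 6c865fe.
Ancestors of 6c865fe: {6c865fe}.
ca15c76 is not among them, so fast-forward is not possible.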